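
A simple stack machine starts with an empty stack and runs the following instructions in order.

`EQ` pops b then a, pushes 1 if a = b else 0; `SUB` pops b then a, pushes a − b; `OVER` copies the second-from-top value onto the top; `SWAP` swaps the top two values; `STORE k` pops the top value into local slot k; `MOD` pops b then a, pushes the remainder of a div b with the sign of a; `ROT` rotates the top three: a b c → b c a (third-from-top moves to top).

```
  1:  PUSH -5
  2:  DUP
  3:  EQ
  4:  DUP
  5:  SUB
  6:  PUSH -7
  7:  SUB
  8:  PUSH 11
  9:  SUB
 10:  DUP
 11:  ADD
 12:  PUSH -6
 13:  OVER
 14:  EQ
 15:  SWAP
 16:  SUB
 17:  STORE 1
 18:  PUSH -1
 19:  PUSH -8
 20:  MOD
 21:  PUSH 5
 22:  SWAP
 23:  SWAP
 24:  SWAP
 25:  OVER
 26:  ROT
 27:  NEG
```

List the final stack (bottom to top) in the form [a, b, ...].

PUSH -5 → -5
DUP     → -5 -5
EQ      → 1
DUP     → 1 1
SUB     → 0
PUSH -7 → 0 -7
SUB     → 7
PUSH 11 → 7 11
SUB     → -4
DUP     → -4 -4
ADD     → -8
PUSH -6 → -8 -6
OVER    → -8 -6 -8
EQ      → -8 0
SWAP    → 0 -8
SUB     → 8
STORE 1 → (empty)
PUSH -1 → -1
PUSH -8 → -1 -8
MOD     → -1
PUSH 5  → -1 5
SWAP    → 5 -1
SWAP    → -1 5
SWAP    → 5 -1
OVER    → 5 -1 5
ROT     → -1 5 5
NEG     → -1 5 -5

[-1, 5, -5]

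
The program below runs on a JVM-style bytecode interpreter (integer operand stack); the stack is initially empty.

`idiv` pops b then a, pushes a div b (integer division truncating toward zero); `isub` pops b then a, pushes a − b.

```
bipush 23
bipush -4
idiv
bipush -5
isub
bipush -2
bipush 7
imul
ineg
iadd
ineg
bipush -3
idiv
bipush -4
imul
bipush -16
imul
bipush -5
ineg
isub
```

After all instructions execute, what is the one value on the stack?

bipush 23   23
bipush -4   23 -4
idiv        -5
bipush -5   -5 -5
isub        0
bipush -2   0 -2
bipush 7    0 -2 7
imul        0 -14
ineg        0 14
iadd        14
ineg        -14
bipush -3   -14 -3
idiv        4
bipush -4   4 -4
imul        -16
bipush -16  -16 -16
imul        256
bipush -5   256 -5
ineg        256 5
isub        251

251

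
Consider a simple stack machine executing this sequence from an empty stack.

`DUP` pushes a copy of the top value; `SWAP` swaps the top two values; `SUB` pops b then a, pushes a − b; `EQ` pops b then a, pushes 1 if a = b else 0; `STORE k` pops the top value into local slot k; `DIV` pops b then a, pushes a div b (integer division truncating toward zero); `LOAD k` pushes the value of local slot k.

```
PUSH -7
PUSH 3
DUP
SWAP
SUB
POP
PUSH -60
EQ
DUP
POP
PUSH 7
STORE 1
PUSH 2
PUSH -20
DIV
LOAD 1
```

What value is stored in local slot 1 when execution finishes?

7

PUSH -7  → [-7]
PUSH 3   → [-7, 3]
DUP      → [-7, 3, 3]
SWAP     → [-7, 3, 3]
SUB      → [-7, 0]
POP      → [-7]
PUSH -60 → [-7, -60]
EQ       → [0]
DUP      → [0, 0]
POP      → [0]
PUSH 7   → [0, 7]
STORE 1  → [0]
PUSH 2   → [0, 2]
PUSH -20 → [0, 2, -20]
DIV      → [0, 0]
LOAD 1   → [0, 0, 7]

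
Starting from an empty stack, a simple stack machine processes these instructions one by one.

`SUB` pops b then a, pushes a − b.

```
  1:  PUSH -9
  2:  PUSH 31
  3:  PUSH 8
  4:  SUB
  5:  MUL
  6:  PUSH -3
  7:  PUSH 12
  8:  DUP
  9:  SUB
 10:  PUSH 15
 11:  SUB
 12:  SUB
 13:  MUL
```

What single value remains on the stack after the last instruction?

-2484

PUSH -9  [-9]
PUSH 31  [-9, 31]
PUSH 8   [-9, 31, 8]
SUB      [-9, 23]
MUL      [-207]
PUSH -3  [-207, -3]
PUSH 12  [-207, -3, 12]
DUP      [-207, -3, 12, 12]
SUB      [-207, -3, 0]
PUSH 15  [-207, -3, 0, 15]
SUB      [-207, -3, -15]
SUB      [-207, 12]
MUL      [-2484]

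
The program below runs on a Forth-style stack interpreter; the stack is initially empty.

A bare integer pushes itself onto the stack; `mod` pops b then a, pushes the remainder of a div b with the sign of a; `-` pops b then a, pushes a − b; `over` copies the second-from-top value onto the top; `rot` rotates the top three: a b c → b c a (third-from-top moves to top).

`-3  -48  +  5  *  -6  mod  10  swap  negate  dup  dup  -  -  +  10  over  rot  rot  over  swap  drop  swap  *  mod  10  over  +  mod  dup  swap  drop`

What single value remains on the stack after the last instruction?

13

-3     -> -3
-48    -> -3 -48
+      -> -51
5      -> -51 5
*      -> -255
-6     -> -255 -6
mod    -> -3
10     -> -3 10
swap   -> 10 -3
negate -> 10 3
dup    -> 10 3 3
dup    -> 10 3 3 3
-      -> 10 3 0
-      -> 10 3
+      -> 13
10     -> 13 10
over   -> 13 10 13
rot    -> 10 13 13
rot    -> 13 13 10
over   -> 13 13 10 13
swap   -> 13 13 13 10
drop   -> 13 13 13
swap   -> 13 13 13
*      -> 13 169
mod    -> 13
10     -> 13 10
over   -> 13 10 13
+      -> 13 23
mod    -> 13
dup    -> 13 13
swap   -> 13 13
drop   -> 13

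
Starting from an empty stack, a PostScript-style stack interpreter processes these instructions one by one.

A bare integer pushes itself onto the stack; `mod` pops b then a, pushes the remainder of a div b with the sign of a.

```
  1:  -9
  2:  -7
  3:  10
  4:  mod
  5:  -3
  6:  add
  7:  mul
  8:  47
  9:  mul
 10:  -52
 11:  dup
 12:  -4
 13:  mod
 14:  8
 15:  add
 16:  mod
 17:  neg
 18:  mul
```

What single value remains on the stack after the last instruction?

16920

-9  → -9
-7  → -9 -7
10  → -9 -7 10
mod → -9 -7
-3  → -9 -7 -3
add → -9 -10
mul → 90
47  → 90 47
mul → 4230
-52 → 4230 -52
dup → 4230 -52 -52
-4  → 4230 -52 -52 -4
mod → 4230 -52 0
8   → 4230 -52 0 8
add → 4230 -52 8
mod → 4230 -4
neg → 4230 4
mul → 16920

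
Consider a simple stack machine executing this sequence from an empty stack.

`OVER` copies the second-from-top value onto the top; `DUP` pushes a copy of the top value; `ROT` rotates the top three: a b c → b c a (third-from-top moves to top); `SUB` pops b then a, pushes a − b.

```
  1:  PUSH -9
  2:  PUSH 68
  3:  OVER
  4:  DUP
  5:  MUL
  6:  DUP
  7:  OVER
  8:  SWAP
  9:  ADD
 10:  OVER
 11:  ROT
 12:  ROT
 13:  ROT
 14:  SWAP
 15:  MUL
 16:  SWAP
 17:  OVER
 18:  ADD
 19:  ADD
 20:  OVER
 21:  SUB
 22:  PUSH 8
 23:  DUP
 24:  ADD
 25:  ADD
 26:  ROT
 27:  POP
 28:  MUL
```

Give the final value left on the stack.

PUSH -9 → [-9]
PUSH 68 → [-9, 68]
OVER    → [-9, 68, -9]
DUP     → [-9, 68, -9, -9]
MUL     → [-9, 68, 81]
DUP     → [-9, 68, 81, 81]
OVER    → [-9, 68, 81, 81, 81]
SWAP    → [-9, 68, 81, 81, 81]
ADD     → [-9, 68, 81, 162]
OVER    → [-9, 68, 81, 162, 81]
ROT     → [-9, 68, 162, 81, 81]
ROT     → [-9, 68, 81, 81, 162]
ROT     → [-9, 68, 81, 162, 81]
SWAP    → [-9, 68, 81, 81, 162]
MUL     → [-9, 68, 81, 13122]
SWAP    → [-9, 68, 13122, 81]
OVER    → [-9, 68, 13122, 81, 13122]
ADD     → [-9, 68, 13122, 13203]
ADD     → [-9, 68, 26325]
OVER    → [-9, 68, 26325, 68]
SUB     → [-9, 68, 26257]
PUSH 8  → [-9, 68, 26257, 8]
DUP     → [-9, 68, 26257, 8, 8]
ADD     → [-9, 68, 26257, 16]
ADD     → [-9, 68, 26273]
ROT     → [68, 26273, -9]
POP     → [68, 26273]
MUL     → [1786564]

1786564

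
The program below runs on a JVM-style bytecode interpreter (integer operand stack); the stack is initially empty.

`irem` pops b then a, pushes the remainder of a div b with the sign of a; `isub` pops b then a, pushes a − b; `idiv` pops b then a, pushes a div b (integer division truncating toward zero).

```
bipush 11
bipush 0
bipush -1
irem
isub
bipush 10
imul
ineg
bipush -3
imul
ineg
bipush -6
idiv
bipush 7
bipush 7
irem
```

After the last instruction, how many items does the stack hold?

2

bipush 11 : 11
bipush 0  : 11 0
bipush -1 : 11 0 -1
irem      : 11 0
isub      : 11
bipush 10 : 11 10
imul      : 110
ineg      : -110
bipush -3 : -110 -3
imul      : 330
ineg      : -330
bipush -6 : -330 -6
idiv      : 55
bipush 7  : 55 7
bipush 7  : 55 7 7
irem      : 55 0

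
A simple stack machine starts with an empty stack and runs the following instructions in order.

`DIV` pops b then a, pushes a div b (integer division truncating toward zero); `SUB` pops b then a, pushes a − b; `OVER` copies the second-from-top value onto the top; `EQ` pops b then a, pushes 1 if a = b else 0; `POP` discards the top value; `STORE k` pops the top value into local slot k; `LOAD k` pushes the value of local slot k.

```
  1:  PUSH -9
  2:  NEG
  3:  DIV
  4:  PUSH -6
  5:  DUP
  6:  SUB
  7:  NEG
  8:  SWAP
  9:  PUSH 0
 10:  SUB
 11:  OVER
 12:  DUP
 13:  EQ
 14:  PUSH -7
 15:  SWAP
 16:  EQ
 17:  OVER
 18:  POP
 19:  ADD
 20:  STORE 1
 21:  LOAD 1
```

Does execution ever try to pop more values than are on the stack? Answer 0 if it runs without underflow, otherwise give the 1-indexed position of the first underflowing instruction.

PUSH -9 -> [-9]
NEG     -> [9]
DIV  — needs 2 operands, stack has 1 → underflow

3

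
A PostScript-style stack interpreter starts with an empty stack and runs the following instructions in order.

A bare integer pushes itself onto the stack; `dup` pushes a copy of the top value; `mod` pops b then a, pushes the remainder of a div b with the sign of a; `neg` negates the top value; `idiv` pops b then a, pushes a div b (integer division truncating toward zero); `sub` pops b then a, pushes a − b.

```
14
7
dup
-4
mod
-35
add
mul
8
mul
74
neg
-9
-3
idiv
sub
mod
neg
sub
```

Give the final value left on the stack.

14    [14]
7     [14, 7]
dup   [14, 7, 7]
-4    [14, 7, 7, -4]
mod   [14, 7, 3]
-35   [14, 7, 3, -35]
add   [14, 7, -32]
mul   [14, -224]
8     [14, -224, 8]
mul   [14, -1792]
74    [14, -1792, 74]
neg   [14, -1792, -74]
-9    [14, -1792, -74, -9]
-3    [14, -1792, -74, -9, -3]
idiv  [14, -1792, -74, 3]
sub   [14, -1792, -77]
mod   [14, -21]
neg   [14, 21]
sub   [-7]

-7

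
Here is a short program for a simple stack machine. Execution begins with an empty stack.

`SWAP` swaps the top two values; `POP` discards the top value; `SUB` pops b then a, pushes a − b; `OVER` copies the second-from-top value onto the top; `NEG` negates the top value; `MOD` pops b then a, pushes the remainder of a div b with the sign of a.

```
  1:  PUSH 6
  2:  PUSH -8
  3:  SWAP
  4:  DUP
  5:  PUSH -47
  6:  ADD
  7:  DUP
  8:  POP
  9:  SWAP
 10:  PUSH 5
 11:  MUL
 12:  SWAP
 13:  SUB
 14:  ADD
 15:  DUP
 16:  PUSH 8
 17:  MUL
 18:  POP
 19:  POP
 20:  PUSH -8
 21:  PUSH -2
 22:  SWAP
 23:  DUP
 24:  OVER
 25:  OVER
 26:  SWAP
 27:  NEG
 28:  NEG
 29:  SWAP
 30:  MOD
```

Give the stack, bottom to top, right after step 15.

PUSH 6   : [6]
PUSH -8  : [6, -8]
SWAP     : [-8, 6]
DUP      : [-8, 6, 6]
PUSH -47 : [-8, 6, 6, -47]
ADD      : [-8, 6, -41]
DUP      : [-8, 6, -41, -41]
POP      : [-8, 6, -41]
SWAP     : [-8, -41, 6]
PUSH 5   : [-8, -41, 6, 5]
MUL      : [-8, -41, 30]
SWAP     : [-8, 30, -41]
SUB      : [-8, 71]
ADD      : [63]
DUP      : [63, 63]

[63, 63]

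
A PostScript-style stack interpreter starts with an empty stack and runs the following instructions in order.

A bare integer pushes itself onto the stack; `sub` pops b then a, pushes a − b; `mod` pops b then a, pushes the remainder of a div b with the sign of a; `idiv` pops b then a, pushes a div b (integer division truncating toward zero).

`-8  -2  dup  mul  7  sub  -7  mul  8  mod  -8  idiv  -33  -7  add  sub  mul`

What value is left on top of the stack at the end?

-8   → [-8]
-2   → [-8, -2]
dup  → [-8, -2, -2]
mul  → [-8, 4]
7    → [-8, 4, 7]
sub  → [-8, -3]
-7   → [-8, -3, -7]
mul  → [-8, 21]
8    → [-8, 21, 8]
mod  → [-8, 5]
-8   → [-8, 5, -8]
idiv → [-8, 0]
-33  → [-8, 0, -33]
-7   → [-8, 0, -33, -7]
add  → [-8, 0, -40]
sub  → [-8, 40]
mul  → [-320]

-320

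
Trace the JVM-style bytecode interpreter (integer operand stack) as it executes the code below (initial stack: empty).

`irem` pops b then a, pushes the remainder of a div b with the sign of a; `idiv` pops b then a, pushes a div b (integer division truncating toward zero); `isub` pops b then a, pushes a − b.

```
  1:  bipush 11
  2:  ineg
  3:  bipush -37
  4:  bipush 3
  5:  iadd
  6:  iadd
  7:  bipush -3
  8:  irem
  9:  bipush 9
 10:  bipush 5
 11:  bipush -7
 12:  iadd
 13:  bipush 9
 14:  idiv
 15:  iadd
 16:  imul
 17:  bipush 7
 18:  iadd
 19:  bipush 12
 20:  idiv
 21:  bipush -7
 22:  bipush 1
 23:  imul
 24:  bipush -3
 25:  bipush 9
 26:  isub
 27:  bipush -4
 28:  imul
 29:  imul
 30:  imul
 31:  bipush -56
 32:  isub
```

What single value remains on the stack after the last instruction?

56

bipush 11  -> 11
ineg       -> -11
bipush -37 -> -11 -37
bipush 3   -> -11 -37 3
iadd       -> -11 -34
iadd       -> -45
bipush -3  -> -45 -3
irem       -> 0
bipush 9   -> 0 9
bipush 5   -> 0 9 5
bipush -7  -> 0 9 5 -7
iadd       -> 0 9 -2
bipush 9   -> 0 9 -2 9
idiv       -> 0 9 0
iadd       -> 0 9
imul       -> 0
bipush 7   -> 0 7
iadd       -> 7
bipush 12  -> 7 12
idiv       -> 0
bipush -7  -> 0 -7
bipush 1   -> 0 -7 1
imul       -> 0 -7
bipush -3  -> 0 -7 -3
bipush 9   -> 0 -7 -3 9
isub       -> 0 -7 -12
bipush -4  -> 0 -7 -12 -4
imul       -> 0 -7 48
imul       -> 0 -336
imul       -> 0
bipush -56 -> 0 -56
isub       -> 56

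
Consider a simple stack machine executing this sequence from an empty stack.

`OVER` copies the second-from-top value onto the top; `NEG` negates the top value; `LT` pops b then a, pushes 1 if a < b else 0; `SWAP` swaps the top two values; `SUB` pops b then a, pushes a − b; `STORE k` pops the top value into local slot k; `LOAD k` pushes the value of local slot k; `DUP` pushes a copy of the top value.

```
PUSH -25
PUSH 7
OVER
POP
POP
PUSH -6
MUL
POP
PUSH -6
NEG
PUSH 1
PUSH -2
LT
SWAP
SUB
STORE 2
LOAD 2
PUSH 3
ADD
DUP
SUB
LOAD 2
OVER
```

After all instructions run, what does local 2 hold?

PUSH -25  [-25]
PUSH 7    [-25, 7]
OVER      [-25, 7, -25]
POP       [-25, 7]
POP       [-25]
PUSH -6   [-25, -6]
MUL       [150]
POP       []
PUSH -6   [-6]
NEG       [6]
PUSH 1    [6, 1]
PUSH -2   [6, 1, -2]
LT        [6, 0]
SWAP      [0, 6]
SUB       [-6]
STORE 2   []
LOAD 2    [-6]
PUSH 3    [-6, 3]
ADD       [-3]
DUP       [-3, -3]
SUB       [0]
LOAD 2    [0, -6]
OVER      [0, -6, 0]

-6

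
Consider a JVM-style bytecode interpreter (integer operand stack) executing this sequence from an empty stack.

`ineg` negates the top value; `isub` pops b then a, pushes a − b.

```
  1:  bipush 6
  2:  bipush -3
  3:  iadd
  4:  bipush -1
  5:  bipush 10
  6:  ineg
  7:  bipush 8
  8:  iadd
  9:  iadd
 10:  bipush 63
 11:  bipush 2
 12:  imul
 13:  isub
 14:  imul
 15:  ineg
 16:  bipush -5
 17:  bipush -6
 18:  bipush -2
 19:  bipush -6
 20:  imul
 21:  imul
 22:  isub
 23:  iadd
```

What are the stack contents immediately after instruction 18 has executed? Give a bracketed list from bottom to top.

bipush 6  -> 6
bipush -3 -> 6 -3
iadd      -> 3
bipush -1 -> 3 -1
bipush 10 -> 3 -1 10
ineg      -> 3 -1 -10
bipush 8  -> 3 -1 -10 8
iadd      -> 3 -1 -2
iadd      -> 3 -3
bipush 63 -> 3 -3 63
bipush 2  -> 3 -3 63 2
imul      -> 3 -3 126
isub      -> 3 -129
imul      -> -387
ineg      -> 387
bipush -5 -> 387 -5
bipush -6 -> 387 -5 -6
bipush -2 -> 387 -5 -6 -2

[387, -5, -6, -2]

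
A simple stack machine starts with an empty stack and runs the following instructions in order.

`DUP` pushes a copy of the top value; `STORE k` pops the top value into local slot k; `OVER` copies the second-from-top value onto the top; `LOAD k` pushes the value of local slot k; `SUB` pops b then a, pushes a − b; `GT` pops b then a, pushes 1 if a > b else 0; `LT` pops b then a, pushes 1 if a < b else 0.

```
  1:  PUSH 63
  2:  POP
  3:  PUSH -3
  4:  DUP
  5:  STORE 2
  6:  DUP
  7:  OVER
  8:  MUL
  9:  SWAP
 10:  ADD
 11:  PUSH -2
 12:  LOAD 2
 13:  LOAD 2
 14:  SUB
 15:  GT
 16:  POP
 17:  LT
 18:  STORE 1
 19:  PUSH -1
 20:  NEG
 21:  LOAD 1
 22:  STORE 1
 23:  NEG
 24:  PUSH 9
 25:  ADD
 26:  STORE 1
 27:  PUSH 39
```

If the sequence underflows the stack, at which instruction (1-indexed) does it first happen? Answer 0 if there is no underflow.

17

PUSH 63  [63]
POP      []
PUSH -3  [-3]
DUP      [-3, -3]
STORE 2  [-3]
DUP      [-3, -3]
OVER     [-3, -3, -3]
MUL      [-3, 9]
SWAP     [9, -3]
ADD      [6]
PUSH -2  [6, -2]
LOAD 2   [6, -2, -3]
LOAD 2   [6, -2, -3, -3]
SUB      [6, -2, 0]
GT       [6, 0]
POP      [6]
LT  — needs 2 operands, stack has 1 → underflow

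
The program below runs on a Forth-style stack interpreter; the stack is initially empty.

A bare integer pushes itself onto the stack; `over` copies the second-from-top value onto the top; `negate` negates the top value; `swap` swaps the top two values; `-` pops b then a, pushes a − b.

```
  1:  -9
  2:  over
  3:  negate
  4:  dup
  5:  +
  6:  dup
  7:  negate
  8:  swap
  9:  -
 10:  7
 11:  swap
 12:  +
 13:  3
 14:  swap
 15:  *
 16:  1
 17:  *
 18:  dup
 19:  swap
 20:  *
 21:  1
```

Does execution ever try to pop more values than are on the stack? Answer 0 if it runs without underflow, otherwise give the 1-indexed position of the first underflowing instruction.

-9  -9
over  — needs 2 operands, stack has 1 → underflow

2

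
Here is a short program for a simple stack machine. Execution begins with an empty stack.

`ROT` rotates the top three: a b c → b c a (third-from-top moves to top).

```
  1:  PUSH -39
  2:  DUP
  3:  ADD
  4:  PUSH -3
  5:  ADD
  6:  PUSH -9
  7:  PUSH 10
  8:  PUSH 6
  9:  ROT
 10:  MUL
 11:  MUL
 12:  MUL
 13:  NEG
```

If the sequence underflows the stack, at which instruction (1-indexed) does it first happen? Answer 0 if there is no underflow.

PUSH -39 : [-39]
DUP      : [-39, -39]
ADD      : [-78]
PUSH -3  : [-78, -3]
ADD      : [-81]
PUSH -9  : [-81, -9]
PUSH 10  : [-81, -9, 10]
PUSH 6   : [-81, -9, 10, 6]
ROT      : [-81, 10, 6, -9]
MUL      : [-81, 10, -54]
MUL      : [-81, -540]
MUL      : [43740]
NEG      : [-43740]

0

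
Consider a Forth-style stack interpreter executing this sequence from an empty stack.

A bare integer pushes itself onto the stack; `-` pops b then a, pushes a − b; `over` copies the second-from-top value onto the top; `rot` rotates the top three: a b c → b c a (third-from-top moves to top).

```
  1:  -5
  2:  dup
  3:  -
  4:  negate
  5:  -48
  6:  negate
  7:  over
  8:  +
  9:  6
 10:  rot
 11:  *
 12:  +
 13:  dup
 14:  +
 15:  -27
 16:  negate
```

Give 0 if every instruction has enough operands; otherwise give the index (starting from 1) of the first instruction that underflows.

0

-5     → -5
dup    → -5 -5
-      → 0
negate → 0
-48    → 0 -48
negate → 0 48
over   → 0 48 0
+      → 0 48
6      → 0 48 6
rot    → 48 6 0
*      → 48 0
+      → 48
dup    → 48 48
+      → 96
-27    → 96 -27
negate → 96 27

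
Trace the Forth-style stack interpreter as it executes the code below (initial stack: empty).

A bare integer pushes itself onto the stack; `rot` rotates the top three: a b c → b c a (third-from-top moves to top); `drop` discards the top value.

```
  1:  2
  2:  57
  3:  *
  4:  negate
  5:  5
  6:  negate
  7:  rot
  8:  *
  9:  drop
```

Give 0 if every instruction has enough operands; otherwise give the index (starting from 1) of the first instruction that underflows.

7

2       2
57      2 57
*       114
negate  -114
5       -114 5
negate  -114 -5
rot  — needs 3 operands, stack has 2 → underflow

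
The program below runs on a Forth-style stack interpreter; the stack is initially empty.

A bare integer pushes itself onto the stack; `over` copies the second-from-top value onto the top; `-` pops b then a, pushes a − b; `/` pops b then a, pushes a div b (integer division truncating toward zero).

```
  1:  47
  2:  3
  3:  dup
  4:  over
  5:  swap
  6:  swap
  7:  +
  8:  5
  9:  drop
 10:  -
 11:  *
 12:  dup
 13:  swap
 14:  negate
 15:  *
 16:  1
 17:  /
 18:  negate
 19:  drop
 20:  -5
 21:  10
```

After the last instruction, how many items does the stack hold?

2

47     → 47
3      → 47 3
dup    → 47 3 3
over   → 47 3 3 3
swap   → 47 3 3 3
swap   → 47 3 3 3
+      → 47 3 6
5      → 47 3 6 5
drop   → 47 3 6
-      → 47 -3
*      → -141
dup    → -141 -141
swap   → -141 -141
negate → -141 141
*      → -19881
1      → -19881 1
/      → -19881
negate → 19881
drop   → (empty)
-5     → -5
10     → -5 10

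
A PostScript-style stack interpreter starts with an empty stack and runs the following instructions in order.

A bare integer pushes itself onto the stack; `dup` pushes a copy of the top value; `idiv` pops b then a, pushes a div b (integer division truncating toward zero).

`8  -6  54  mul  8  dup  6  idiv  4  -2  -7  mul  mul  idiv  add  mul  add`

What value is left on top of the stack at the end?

8    : 8
-6   : 8 -6
54   : 8 -6 54
mul  : 8 -324
8    : 8 -324 8
dup  : 8 -324 8 8
6    : 8 -324 8 8 6
idiv : 8 -324 8 1
4    : 8 -324 8 1 4
-2   : 8 -324 8 1 4 -2
-7   : 8 -324 8 1 4 -2 -7
mul  : 8 -324 8 1 4 14
mul  : 8 -324 8 1 56
idiv : 8 -324 8 0
add  : 8 -324 8
mul  : 8 -2592
add  : -2584

-2584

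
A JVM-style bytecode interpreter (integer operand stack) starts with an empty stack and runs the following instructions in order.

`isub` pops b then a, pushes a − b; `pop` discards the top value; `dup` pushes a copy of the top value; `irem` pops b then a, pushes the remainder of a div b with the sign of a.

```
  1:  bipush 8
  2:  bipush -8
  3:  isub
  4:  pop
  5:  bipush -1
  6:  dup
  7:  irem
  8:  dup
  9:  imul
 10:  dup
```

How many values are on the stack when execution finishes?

bipush 8  : 8
bipush -8 : 8 -8
isub      : 16
pop       : (empty)
bipush -1 : -1
dup       : -1 -1
irem      : 0
dup       : 0 0
imul      : 0
dup       : 0 0

2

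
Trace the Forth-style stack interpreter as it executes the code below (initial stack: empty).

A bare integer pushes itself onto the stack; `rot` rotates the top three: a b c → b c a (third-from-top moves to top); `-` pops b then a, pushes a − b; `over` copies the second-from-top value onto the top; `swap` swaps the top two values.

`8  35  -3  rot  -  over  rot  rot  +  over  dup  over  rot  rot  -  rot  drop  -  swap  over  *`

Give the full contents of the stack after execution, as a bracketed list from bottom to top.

8    -> 8
35   -> 8 35
-3   -> 8 35 -3
rot  -> 35 -3 8
-    -> 35 -11
over -> 35 -11 35
rot  -> -11 35 35
rot  -> 35 35 -11
+    -> 35 24
over -> 35 24 35
dup  -> 35 24 35 35
over -> 35 24 35 35 35
rot  -> 35 24 35 35 35
rot  -> 35 24 35 35 35
-    -> 35 24 35 0
rot  -> 35 35 0 24
drop -> 35 35 0
-    -> 35 35
swap -> 35 35
over -> 35 35 35
*    -> 35 1225

[35, 1225]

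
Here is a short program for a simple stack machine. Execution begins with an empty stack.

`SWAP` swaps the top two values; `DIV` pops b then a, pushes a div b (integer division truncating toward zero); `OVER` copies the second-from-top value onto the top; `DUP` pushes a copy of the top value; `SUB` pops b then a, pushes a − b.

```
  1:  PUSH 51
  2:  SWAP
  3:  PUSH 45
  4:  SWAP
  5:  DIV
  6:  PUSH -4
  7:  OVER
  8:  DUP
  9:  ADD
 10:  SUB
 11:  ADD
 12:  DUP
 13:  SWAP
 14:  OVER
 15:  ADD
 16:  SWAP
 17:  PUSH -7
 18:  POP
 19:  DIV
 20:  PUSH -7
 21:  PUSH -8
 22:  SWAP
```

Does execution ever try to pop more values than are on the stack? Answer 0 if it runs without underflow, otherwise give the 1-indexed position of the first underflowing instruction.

2

PUSH 51 → [51]
SWAP  — needs 2 operands, stack has 1 → underflow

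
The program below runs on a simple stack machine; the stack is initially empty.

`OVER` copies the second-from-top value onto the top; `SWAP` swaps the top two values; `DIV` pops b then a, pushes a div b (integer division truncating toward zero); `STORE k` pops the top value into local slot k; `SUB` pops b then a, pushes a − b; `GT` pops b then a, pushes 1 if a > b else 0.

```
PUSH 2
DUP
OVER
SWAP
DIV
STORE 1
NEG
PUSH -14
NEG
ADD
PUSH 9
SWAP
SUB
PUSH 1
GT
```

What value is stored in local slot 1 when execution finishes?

1

PUSH 2   : [2]
DUP      : [2, 2]
OVER     : [2, 2, 2]
SWAP     : [2, 2, 2]
DIV      : [2, 1]
STORE 1  : [2]
NEG      : [-2]
PUSH -14 : [-2, -14]
NEG      : [-2, 14]
ADD      : [12]
PUSH 9   : [12, 9]
SWAP     : [9, 12]
SUB      : [-3]
PUSH 1   : [-3, 1]
GT       : [0]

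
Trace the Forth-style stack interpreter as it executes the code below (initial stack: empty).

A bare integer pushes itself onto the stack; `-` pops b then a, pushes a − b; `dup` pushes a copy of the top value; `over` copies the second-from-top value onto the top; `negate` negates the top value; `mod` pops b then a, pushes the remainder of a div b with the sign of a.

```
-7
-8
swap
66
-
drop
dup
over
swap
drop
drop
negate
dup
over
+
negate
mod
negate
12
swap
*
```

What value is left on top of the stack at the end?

-7     -> [-7]
-8     -> [-7, -8]
swap   -> [-8, -7]
66     -> [-8, -7, 66]
-      -> [-8, -73]
drop   -> [-8]
dup    -> [-8, -8]
over   -> [-8, -8, -8]
swap   -> [-8, -8, -8]
drop   -> [-8, -8]
drop   -> [-8]
negate -> [8]
dup    -> [8, 8]
over   -> [8, 8, 8]
+      -> [8, 16]
negate -> [8, -16]
mod    -> [8]
negate -> [-8]
12     -> [-8, 12]
swap   -> [12, -8]
*      -> [-96]

-96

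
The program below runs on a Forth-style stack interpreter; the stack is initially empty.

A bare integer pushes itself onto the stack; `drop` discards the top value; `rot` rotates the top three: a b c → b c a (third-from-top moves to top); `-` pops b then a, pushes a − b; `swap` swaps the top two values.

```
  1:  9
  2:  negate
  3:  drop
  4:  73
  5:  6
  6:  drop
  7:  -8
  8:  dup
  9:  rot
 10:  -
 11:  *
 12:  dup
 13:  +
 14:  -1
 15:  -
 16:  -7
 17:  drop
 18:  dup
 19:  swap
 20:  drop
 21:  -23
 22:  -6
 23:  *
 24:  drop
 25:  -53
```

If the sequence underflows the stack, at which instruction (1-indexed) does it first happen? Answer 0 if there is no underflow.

0

9      : [9]
negate : [-9]
drop   : []
73     : [73]
6      : [73, 6]
drop   : [73]
-8     : [73, -8]
dup    : [73, -8, -8]
rot    : [-8, -8, 73]
-      : [-8, -81]
*      : [648]
dup    : [648, 648]
+      : [1296]
-1     : [1296, -1]
-      : [1297]
-7     : [1297, -7]
drop   : [1297]
dup    : [1297, 1297]
swap   : [1297, 1297]
drop   : [1297]
-23    : [1297, -23]
-6     : [1297, -23, -6]
*      : [1297, 138]
drop   : [1297]
-53    : [1297, -53]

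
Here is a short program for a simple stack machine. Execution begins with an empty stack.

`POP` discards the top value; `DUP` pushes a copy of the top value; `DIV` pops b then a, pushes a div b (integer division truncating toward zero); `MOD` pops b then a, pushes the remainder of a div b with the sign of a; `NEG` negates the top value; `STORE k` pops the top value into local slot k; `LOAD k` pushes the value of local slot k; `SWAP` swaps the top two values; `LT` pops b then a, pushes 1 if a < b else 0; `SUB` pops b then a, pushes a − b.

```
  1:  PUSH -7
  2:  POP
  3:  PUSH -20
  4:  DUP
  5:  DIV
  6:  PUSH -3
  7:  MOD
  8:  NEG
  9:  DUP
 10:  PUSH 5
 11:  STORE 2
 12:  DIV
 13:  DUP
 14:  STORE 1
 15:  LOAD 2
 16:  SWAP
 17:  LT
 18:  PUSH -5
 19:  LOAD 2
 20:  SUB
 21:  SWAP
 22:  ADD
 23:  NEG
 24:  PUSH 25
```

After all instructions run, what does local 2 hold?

PUSH -7  : [-7]
POP      : []
PUSH -20 : [-20]
DUP      : [-20, -20]
DIV      : [1]
PUSH -3  : [1, -3]
MOD      : [1]
NEG      : [-1]
DUP      : [-1, -1]
PUSH 5   : [-1, -1, 5]
STORE 2  : [-1, -1]
DIV      : [1]
DUP      : [1, 1]
STORE 1  : [1]
LOAD 2   : [1, 5]
SWAP     : [5, 1]
LT       : [0]
PUSH -5  : [0, -5]
LOAD 2   : [0, -5, 5]
SUB      : [0, -10]
SWAP     : [-10, 0]
ADD      : [-10]
NEG      : [10]
PUSH 25  : [10, 25]

5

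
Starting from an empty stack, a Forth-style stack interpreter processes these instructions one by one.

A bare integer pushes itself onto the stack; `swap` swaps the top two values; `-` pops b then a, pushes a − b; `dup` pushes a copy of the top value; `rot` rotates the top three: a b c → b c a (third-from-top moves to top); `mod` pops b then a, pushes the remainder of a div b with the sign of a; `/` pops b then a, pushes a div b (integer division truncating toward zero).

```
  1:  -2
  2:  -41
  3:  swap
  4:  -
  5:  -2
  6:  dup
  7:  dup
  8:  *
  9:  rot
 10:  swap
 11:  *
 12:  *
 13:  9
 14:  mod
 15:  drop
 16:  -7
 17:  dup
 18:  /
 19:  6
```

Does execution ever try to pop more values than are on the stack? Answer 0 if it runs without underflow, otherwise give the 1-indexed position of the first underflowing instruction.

-2   -> [-2]
-41  -> [-2, -41]
swap -> [-41, -2]
-    -> [-39]
-2   -> [-39, -2]
dup  -> [-39, -2, -2]
dup  -> [-39, -2, -2, -2]
*    -> [-39, -2, 4]
rot  -> [-2, 4, -39]
swap -> [-2, -39, 4]
*    -> [-2, -156]
*    -> [312]
9    -> [312, 9]
mod  -> [6]
drop -> []
-7   -> [-7]
dup  -> [-7, -7]
/    -> [1]
6    -> [1, 6]

0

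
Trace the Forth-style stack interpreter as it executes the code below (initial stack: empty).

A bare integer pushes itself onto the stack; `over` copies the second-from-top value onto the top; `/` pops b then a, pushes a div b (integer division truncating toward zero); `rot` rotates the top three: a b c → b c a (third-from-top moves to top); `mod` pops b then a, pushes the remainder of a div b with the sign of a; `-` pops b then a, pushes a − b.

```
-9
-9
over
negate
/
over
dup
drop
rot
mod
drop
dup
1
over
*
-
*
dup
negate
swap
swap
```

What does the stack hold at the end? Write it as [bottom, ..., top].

-9     → [-9]
-9     → [-9, -9]
over   → [-9, -9, -9]
negate → [-9, -9, 9]
/      → [-9, -1]
over   → [-9, -1, -9]
dup    → [-9, -1, -9, -9]
drop   → [-9, -1, -9]
rot    → [-1, -9, -9]
mod    → [-1, 0]
drop   → [-1]
dup    → [-1, -1]
1      → [-1, -1, 1]
over   → [-1, -1, 1, -1]
*      → [-1, -1, -1]
-      → [-1, 0]
*      → [0]
dup    → [0, 0]
negate → [0, 0]
swap   → [0, 0]
swap   → [0, 0]

[0, 0]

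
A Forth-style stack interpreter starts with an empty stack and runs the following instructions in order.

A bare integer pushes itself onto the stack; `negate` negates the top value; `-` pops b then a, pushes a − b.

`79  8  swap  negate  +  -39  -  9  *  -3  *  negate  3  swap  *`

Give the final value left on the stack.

-2592

79     -> 79
8      -> 79 8
swap   -> 8 79
negate -> 8 -79
+      -> -71
-39    -> -71 -39
-      -> -32
9      -> -32 9
*      -> -288
-3     -> -288 -3
*      -> 864
negate -> -864
3      -> -864 3
swap   -> 3 -864
*      -> -2592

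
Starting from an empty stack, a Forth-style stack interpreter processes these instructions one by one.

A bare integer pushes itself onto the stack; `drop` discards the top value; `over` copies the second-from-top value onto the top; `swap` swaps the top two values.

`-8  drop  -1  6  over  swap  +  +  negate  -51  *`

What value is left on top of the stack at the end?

-8     → -8
drop   → (empty)
-1     → -1
6      → -1 6
over   → -1 6 -1
swap   → -1 -1 6
+      → -1 5
+      → 4
negate → -4
-51    → -4 -51
*      → 204

204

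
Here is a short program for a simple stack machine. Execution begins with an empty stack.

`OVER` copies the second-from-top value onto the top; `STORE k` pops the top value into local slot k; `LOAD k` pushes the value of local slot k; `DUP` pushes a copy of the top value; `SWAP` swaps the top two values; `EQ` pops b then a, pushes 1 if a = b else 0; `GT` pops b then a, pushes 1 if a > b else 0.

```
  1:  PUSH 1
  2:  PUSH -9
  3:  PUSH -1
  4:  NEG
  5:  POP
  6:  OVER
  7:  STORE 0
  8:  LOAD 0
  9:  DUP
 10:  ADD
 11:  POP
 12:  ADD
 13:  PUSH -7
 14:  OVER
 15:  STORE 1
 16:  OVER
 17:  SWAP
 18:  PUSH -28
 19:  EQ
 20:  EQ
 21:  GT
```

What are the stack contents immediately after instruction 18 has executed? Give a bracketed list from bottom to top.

PUSH 1   -> [1]
PUSH -9  -> [1, -9]
PUSH -1  -> [1, -9, -1]
NEG      -> [1, -9, 1]
POP      -> [1, -9]
OVER     -> [1, -9, 1]
STORE 0  -> [1, -9]
LOAD 0   -> [1, -9, 1]
DUP      -> [1, -9, 1, 1]
ADD      -> [1, -9, 2]
POP      -> [1, -9]
ADD      -> [-8]
PUSH -7  -> [-8, -7]
OVER     -> [-8, -7, -8]
STORE 1  -> [-8, -7]
OVER     -> [-8, -7, -8]
SWAP     -> [-8, -8, -7]
PUSH -28 -> [-8, -8, -7, -28]

[-8, -8, -7, -28]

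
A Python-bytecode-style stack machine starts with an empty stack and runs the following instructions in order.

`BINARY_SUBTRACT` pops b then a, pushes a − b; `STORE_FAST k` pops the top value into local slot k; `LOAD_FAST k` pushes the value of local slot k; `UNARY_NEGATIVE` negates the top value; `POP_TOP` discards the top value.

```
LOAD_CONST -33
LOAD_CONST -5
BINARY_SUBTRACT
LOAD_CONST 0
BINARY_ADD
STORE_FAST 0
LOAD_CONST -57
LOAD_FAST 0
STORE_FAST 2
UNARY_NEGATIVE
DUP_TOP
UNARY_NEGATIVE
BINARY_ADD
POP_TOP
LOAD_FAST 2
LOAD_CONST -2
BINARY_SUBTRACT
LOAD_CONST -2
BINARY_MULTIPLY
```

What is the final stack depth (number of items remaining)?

1

LOAD_CONST -33   -33
LOAD_CONST -5    -33 -5
BINARY_SUBTRACT  -28
LOAD_CONST 0     -28 0
BINARY_ADD       -28
STORE_FAST 0     (empty)
LOAD_CONST -57   -57
LOAD_FAST 0      -57 -28
STORE_FAST 2     -57
UNARY_NEGATIVE   57
DUP_TOP          57 57
UNARY_NEGATIVE   57 -57
BINARY_ADD       0
POP_TOP          (empty)
LOAD_FAST 2      -28
LOAD_CONST -2    -28 -2
BINARY_SUBTRACT  -26
LOAD_CONST -2    -26 -2
BINARY_MULTIPLY  52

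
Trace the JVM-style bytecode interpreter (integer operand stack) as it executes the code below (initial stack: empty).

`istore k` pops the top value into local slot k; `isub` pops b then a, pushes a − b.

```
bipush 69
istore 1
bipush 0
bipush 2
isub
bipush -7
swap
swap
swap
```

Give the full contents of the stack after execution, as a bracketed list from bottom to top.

bipush 69  [69]
istore 1   []
bipush 0   [0]
bipush 2   [0, 2]
isub       [-2]
bipush -7  [-2, -7]
swap       [-7, -2]
swap       [-2, -7]
swap       [-7, -2]

[-7, -2]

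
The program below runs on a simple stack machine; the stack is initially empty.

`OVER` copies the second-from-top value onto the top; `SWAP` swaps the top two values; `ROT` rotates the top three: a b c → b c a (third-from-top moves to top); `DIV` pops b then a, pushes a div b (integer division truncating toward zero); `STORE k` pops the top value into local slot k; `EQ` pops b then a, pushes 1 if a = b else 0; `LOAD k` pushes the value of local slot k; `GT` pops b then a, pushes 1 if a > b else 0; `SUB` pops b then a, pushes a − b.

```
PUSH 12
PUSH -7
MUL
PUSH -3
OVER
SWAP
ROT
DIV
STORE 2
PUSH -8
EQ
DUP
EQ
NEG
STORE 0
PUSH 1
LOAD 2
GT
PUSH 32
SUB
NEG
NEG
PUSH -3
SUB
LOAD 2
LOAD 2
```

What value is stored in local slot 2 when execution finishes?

0

PUSH 12  [12]
PUSH -7  [12, -7]
MUL      [-84]
PUSH -3  [-84, -3]
OVER     [-84, -3, -84]
SWAP     [-84, -84, -3]
ROT      [-84, -3, -84]
DIV      [-84, 0]
STORE 2  [-84]
PUSH -8  [-84, -8]
EQ       [0]
DUP      [0, 0]
EQ       [1]
NEG      [-1]
STORE 0  []
PUSH 1   [1]
LOAD 2   [1, 0]
GT       [1]
PUSH 32  [1, 32]
SUB      [-31]
NEG      [31]
NEG      [-31]
PUSH -3  [-31, -3]
SUB      [-28]
LOAD 2   [-28, 0]
LOAD 2   [-28, 0, 0]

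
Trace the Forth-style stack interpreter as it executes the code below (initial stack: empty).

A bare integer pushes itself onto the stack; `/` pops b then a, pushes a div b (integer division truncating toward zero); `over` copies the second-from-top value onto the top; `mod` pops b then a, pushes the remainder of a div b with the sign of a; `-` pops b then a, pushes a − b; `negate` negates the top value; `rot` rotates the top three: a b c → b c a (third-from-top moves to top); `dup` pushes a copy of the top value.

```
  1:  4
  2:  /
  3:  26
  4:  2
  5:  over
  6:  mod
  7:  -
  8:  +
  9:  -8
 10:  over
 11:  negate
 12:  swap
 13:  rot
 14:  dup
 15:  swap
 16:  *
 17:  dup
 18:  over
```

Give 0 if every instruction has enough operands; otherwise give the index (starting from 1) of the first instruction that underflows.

4  4
/  — needs 2 operands, stack has 1 → underflow

2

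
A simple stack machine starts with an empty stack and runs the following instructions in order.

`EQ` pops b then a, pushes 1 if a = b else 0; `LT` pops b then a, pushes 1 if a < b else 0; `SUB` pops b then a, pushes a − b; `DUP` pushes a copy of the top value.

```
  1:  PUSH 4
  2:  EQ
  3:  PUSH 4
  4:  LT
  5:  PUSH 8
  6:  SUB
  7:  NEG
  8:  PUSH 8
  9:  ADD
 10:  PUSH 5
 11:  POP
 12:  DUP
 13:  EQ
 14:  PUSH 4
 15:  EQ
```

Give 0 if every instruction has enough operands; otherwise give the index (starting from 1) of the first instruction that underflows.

PUSH 4 → 4
EQ  — needs 2 operands, stack has 1 → underflow

2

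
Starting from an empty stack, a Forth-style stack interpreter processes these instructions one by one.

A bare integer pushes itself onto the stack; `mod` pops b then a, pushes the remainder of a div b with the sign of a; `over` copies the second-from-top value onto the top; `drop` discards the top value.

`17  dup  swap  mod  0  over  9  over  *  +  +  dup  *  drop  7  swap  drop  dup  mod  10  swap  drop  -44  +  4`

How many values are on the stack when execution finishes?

17   : 17
dup  : 17 17
swap : 17 17
mod  : 0
0    : 0 0
over : 0 0 0
9    : 0 0 0 9
over : 0 0 0 9 0
*    : 0 0 0 0
+    : 0 0 0
+    : 0 0
dup  : 0 0 0
*    : 0 0
drop : 0
7    : 0 7
swap : 7 0
drop : 7
dup  : 7 7
mod  : 0
10   : 0 10
swap : 10 0
drop : 10
-44  : 10 -44
+    : -34
4    : -34 4

2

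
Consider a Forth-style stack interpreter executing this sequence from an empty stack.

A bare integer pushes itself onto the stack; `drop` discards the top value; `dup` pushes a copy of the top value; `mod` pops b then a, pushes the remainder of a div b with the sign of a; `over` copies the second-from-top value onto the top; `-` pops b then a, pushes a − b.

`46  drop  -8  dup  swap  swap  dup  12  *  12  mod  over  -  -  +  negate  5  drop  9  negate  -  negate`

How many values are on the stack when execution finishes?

46      [46]
drop    []
-8      [-8]
dup     [-8, -8]
swap    [-8, -8]
swap    [-8, -8]
dup     [-8, -8, -8]
12      [-8, -8, -8, 12]
*       [-8, -8, -96]
12      [-8, -8, -96, 12]
mod     [-8, -8, 0]
over    [-8, -8, 0, -8]
-       [-8, -8, 8]
-       [-8, -16]
+       [-24]
negate  [24]
5       [24, 5]
drop    [24]
9       [24, 9]
negate  [24, -9]
-       [33]
negate  [-33]

1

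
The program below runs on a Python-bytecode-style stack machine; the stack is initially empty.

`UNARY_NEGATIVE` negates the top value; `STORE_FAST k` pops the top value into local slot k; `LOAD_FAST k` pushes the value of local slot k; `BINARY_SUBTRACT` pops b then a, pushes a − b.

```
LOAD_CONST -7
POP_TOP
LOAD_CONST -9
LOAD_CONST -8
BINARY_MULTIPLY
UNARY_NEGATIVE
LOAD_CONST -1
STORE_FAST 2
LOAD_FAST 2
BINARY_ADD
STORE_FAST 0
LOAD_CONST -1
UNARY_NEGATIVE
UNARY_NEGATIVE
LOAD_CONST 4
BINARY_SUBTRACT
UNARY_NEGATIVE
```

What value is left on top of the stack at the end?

5

LOAD_CONST -7    [-7]
POP_TOP          []
LOAD_CONST -9    [-9]
LOAD_CONST -8    [-9, -8]
BINARY_MULTIPLY  [72]
UNARY_NEGATIVE   [-72]
LOAD_CONST -1    [-72, -1]
STORE_FAST 2     [-72]
LOAD_FAST 2      [-72, -1]
BINARY_ADD       [-73]
STORE_FAST 0     []
LOAD_CONST -1    [-1]
UNARY_NEGATIVE   [1]
UNARY_NEGATIVE   [-1]
LOAD_CONST 4     [-1, 4]
BINARY_SUBTRACT  [-5]
UNARY_NEGATIVE   [5]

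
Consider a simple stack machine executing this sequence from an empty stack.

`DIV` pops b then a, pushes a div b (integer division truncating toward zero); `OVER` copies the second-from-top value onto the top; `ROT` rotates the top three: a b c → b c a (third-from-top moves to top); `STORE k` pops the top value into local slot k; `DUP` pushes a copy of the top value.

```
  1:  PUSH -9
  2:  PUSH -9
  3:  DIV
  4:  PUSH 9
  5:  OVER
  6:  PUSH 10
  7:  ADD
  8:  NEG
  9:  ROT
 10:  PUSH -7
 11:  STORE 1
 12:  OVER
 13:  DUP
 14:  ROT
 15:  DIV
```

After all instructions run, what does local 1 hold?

-7

PUSH -9 -> -9
PUSH -9 -> -9 -9
DIV     -> 1
PUSH 9  -> 1 9
OVER    -> 1 9 1
PUSH 10 -> 1 9 1 10
ADD     -> 1 9 11
NEG     -> 1 9 -11
ROT     -> 9 -11 1
PUSH -7 -> 9 -11 1 -7
STORE 1 -> 9 -11 1
OVER    -> 9 -11 1 -11
DUP     -> 9 -11 1 -11 -11
ROT     -> 9 -11 -11 -11 1
DIV     -> 9 -11 -11 -11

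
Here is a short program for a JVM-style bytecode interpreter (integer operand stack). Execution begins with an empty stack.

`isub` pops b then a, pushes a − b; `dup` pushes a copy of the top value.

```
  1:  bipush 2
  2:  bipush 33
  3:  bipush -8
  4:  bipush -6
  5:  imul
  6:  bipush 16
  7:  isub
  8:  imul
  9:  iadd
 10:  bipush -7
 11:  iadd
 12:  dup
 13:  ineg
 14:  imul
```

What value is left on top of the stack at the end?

-1104601

bipush 2   2
bipush 33  2 33
bipush -8  2 33 -8
bipush -6  2 33 -8 -6
imul       2 33 48
bipush 16  2 33 48 16
isub       2 33 32
imul       2 1056
iadd       1058
bipush -7  1058 -7
iadd       1051
dup        1051 1051
ineg       1051 -1051
imul       -1104601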